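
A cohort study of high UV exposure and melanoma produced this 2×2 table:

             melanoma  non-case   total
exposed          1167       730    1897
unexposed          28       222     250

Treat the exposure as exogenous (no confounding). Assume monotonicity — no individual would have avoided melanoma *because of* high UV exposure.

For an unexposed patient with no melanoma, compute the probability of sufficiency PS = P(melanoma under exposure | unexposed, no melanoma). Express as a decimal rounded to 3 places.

p₁ = P(outcome | exposed) = 1167/1897 = 0.61518
p₀ = P(outcome | unexposed) = 28/250 = 0.112
Under exogeneity and monotonicity, PS = (p₁ − p₀) / (1 − p₀).
PS = (0.61518 − 0.112) / (1 − 0.112) = 0.50318 / 0.888 ≈ 0.5666

PS ≈ 0.567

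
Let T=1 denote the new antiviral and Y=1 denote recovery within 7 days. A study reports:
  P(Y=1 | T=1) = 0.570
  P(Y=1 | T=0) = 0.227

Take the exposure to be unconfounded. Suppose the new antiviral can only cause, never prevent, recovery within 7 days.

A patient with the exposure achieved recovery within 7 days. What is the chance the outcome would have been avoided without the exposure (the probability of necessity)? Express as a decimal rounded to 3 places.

Let p₁ = 0.57, p₀ = 0.227.
Under exogeneity and monotonicity, PN = (p₁ − p₀) / p₁.
PN = (0.57 − 0.227) / 0.57 = 0.343 / 0.57 ≈ 0.6018

PN ≈ 0.602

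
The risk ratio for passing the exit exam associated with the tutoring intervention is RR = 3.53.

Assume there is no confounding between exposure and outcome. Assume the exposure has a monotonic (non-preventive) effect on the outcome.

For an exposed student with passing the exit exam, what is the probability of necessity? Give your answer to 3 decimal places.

Under exogeneity and monotonicity, PN = (RR − 1) / RR = 1 − 1/RR.
PN = (3.53 − 1) / 3.53 = 2.53 / 3.53 ≈ 0.7167

PN ≈ 0.717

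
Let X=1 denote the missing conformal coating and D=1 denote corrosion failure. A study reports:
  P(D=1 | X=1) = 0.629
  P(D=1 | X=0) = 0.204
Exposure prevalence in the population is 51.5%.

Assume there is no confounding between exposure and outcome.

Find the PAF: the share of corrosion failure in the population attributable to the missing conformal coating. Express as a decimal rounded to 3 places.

PAF ≈ 0.518

Let p₁ = 0.629, p₀ = 0.204.
Overall risk P(Y=1) = π·p₁ + (1−π)·p₀ = 0.515×0.629 + 0.485×0.204 = 0.42288.
Under exogeneity, PAF = [P(Y=1) − p₀] / P(Y=1).
PAF = (0.42288 − 0.204) / 0.42288 ≈ 0.5176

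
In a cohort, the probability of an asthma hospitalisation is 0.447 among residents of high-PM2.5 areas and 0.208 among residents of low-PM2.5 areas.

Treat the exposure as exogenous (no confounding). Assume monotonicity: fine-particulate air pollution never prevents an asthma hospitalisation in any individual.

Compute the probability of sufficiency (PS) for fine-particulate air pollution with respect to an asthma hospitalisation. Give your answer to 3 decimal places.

PS ≈ 0.302

Let p₁ = 0.447, p₀ = 0.208.
Under exogeneity and monotonicity, PS = (p₁ − p₀) / (1 − p₀).
PS = (0.447 − 0.208) / (1 − 0.208) = 0.239 / 0.792 ≈ 0.3018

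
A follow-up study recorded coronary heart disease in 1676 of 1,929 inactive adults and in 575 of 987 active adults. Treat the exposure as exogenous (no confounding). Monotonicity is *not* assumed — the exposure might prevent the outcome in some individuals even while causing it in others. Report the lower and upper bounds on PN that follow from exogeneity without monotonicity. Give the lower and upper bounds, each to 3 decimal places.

0.329 ≤ PN ≤ 0.480

p₁ = P(outcome | exposed) = 1676/1929 = 0.86884
p₀ = P(outcome | unexposed) = 575/987 = 0.58257
Under exogeneity alone the bounds on PN are max{0,(p₁−p₀)/p₁} ≤ PN ≤ min{1,(1−p₀)/p₁}.
  lower = (p₁ − p₀)/p₁ = 0.28627 / 0.86884 ≈ 0.3295
  upper = min{1, (1 − p₀)/p₁} = 0.41743 / 0.86884 ≈ 0.4804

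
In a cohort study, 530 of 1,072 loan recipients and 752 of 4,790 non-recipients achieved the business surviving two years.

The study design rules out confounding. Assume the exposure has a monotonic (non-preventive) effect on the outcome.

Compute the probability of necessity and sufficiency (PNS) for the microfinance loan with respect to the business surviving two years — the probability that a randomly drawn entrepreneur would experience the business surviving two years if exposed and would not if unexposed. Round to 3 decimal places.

PNS ≈ 0.337

p₁ = P(outcome | exposed) = 530/1072 = 0.4944
p₀ = P(outcome | unexposed) = 752/4790 = 0.15699
Under exogeneity and monotonicity, PNS = p₁ − p₀.
PNS = 0.4944 − 0.15699 = 0.33741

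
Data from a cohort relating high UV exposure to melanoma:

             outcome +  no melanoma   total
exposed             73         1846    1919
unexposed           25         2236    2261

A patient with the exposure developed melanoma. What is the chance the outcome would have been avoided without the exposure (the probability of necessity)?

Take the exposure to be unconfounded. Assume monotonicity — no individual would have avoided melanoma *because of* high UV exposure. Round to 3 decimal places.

PN ≈ 0.709

p₁ = P(outcome | exposed) = 73/1919 = 0.038041
p₀ = P(outcome | unexposed) = 25/2261 = 0.011057
Under exogeneity and monotonicity, PN = (p₁ − p₀)/p₁.
PN = (0.038041 − 0.011057) / 0.038041 ≈ 0.7093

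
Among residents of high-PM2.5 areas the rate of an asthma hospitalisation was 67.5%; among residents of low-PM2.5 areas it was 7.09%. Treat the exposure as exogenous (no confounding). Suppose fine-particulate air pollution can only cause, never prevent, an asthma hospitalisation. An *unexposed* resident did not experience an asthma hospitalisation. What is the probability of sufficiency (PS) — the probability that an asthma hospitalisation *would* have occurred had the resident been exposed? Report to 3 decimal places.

p₁ = 0.675, p₀ = 0.0709.
Under exogeneity and monotonicity, PS = (p₁ − p₀) / (1 − p₀).
PS = (0.675 − 0.0709) / (1 − 0.0709) = 0.6041 / 0.9291 ≈ 0.6502

PS ≈ 0.650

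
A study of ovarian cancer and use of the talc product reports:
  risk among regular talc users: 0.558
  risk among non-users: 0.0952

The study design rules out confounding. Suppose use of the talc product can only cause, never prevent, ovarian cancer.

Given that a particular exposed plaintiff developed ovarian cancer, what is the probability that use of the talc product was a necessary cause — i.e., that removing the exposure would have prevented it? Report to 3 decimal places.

Let p₁ = 0.558, p₀ = 0.0952.
Under exogeneity and monotonicity, PN = (p₁ − p₀) / p₁.
PN = (0.558 − 0.0952) / 0.558 = 0.4628 / 0.558 ≈ 0.8294

PN ≈ 0.829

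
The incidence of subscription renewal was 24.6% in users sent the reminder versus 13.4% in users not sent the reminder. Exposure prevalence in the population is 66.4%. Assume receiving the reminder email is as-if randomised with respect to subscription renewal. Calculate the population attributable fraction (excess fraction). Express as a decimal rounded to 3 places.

p₁ = 0.246, p₀ = 0.134.
Overall risk P(Y=1) = π·p₁ + (1−π)·p₀ = 0.664×0.246 + 0.336×0.134 = 0.20837.
Under exogeneity, PAF = [P(Y=1) − p₀] / P(Y=1).
PAF = (0.20837 − 0.134) / 0.20837 ≈ 0.3569

PAF ≈ 0.357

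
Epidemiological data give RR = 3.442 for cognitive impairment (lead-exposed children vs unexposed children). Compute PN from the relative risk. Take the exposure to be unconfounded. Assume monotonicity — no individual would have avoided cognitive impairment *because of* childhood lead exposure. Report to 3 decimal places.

PN ≈ 0.709

Under exogeneity and monotonicity, PN = (RR − 1) / RR = 1 − 1/RR.
PN = (3.442 − 1) / 3.442 = 2.442 / 3.442 ≈ 0.7095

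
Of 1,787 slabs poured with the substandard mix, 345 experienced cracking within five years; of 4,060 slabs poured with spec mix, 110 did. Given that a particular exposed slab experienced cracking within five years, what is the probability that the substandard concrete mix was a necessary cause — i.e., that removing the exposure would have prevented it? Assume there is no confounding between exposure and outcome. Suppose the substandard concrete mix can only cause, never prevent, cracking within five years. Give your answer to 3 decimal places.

PN ≈ 0.860

p₁ = P(outcome | exposed) = 345/1787 = 0.19306
p₀ = P(outcome | unexposed) = 110/4060 = 0.027094
Under exogeneity and monotonicity, PN = (p₁ − p₀) / p₁.
PN = (0.19306 − 0.027094) / 0.19306 = 0.16597 / 0.19306 ≈ 0.8597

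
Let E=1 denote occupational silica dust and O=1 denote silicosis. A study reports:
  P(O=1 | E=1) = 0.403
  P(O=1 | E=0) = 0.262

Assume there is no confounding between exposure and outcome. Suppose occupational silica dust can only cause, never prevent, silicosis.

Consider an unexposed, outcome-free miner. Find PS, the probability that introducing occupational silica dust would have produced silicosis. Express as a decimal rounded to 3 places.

Let p₁ = 0.403, p₀ = 0.262.
Under exogeneity and monotonicity, PS = (p₁ − p₀) / (1 − p₀).
PS = (0.403 − 0.262) / (1 − 0.262) = 0.141 / 0.738 ≈ 0.1911

PS ≈ 0.191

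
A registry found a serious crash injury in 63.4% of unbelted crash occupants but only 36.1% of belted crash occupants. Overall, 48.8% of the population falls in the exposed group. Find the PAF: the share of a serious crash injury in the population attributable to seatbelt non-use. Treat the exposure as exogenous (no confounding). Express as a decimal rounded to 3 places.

p₁ = 0.634, p₀ = 0.361.
Overall risk P(Y=1) = π·p₁ + (1−π)·p₀ = 0.488×0.634 + 0.512×0.361 = 0.49422.
Under exogeneity, PAF = [P(Y=1) − p₀] / P(Y=1).
PAF = (0.49422 − 0.361) / 0.49422 ≈ 0.2696

PAF ≈ 0.270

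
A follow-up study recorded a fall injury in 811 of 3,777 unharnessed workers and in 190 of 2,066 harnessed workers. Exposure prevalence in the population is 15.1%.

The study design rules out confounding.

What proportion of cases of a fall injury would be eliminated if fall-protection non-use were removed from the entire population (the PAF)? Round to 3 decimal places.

p₁ = P(outcome | exposed) = 811/3777 = 0.21472
p₀ = P(outcome | unexposed) = 190/2066 = 0.091965
Overall risk P(Y=1) = π·p₁ + (1−π)·p₀ = 0.151×0.21472 + 0.849×0.091965 = 0.1105.
Under exogeneity, PAF = [P(Y=1) − p₀] / P(Y=1).
PAF = (0.1105 − 0.091965) / 0.1105 ≈ 0.1677

PAF ≈ 0.168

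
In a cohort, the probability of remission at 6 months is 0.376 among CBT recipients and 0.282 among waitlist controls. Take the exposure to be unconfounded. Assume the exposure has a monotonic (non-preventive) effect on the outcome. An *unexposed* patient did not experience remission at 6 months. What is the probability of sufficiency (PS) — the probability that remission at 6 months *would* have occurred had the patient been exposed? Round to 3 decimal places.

Let p₁ = 0.376, p₀ = 0.282.
Under exogeneity and monotonicity, PS = (p₁ − p₀) / (1 − p₀).
PS = (0.376 − 0.282) / (1 − 0.282) = 0.094 / 0.718 ≈ 0.1309

PS ≈ 0.131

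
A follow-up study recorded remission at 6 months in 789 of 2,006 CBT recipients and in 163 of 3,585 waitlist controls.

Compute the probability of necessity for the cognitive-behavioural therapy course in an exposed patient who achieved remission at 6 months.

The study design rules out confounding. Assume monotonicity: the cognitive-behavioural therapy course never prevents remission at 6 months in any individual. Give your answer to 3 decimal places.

PN ≈ 0.884

p₁ = P(outcome | exposed) = 789/2006 = 0.39332
p₀ = P(outcome | unexposed) = 163/3585 = 0.045467
Under exogeneity and monotonicity, PN = (p₁ − p₀) / p₁.
PN = (0.39332 − 0.045467) / 0.39332 = 0.34785 / 0.39332 ≈ 0.8844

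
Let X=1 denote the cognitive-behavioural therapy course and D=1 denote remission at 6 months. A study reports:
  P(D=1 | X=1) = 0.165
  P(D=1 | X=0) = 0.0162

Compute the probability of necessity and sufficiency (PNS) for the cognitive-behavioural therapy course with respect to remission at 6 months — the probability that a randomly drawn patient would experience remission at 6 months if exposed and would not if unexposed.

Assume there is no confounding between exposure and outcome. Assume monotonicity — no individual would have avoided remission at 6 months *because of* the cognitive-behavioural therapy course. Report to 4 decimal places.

Let p₁ = 0.165, p₀ = 0.0162.
Under exogeneity and monotonicity, PNS = p₁ − p₀.
PNS = 0.165 − 0.0162 = 0.1488

PNS ≈ 0.1488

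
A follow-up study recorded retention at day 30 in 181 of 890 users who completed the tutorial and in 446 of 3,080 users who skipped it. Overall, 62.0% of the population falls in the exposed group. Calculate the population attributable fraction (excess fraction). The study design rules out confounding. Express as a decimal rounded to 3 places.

PAF ≈ 0.200

p₁ = P(outcome | exposed) = 181/890 = 0.20337
p₀ = P(outcome | unexposed) = 446/3080 = 0.14481
Overall risk P(Y=1) = π·p₁ + (1−π)·p₀ = 0.62×0.20337 + 0.38×0.14481 = 0.18112.
Under exogeneity, PAF = [P(Y=1) − p₀] / P(Y=1).
PAF = (0.18112 − 0.14481) / 0.18112 ≈ 0.2005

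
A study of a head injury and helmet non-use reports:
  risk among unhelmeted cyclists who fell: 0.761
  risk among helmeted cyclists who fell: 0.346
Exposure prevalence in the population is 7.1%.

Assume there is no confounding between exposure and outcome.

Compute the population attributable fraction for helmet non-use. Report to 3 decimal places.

PAF ≈ 0.078

Let p₁ = 0.761, p₀ = 0.346.
Overall risk P(Y=1) = π·p₁ + (1−π)·p₀ = 0.071×0.761 + 0.929×0.346 = 0.37546.
Under exogeneity, PAF = [P(Y=1) − p₀] / P(Y=1).
PAF = (0.37546 − 0.346) / 0.37546 ≈ 0.0785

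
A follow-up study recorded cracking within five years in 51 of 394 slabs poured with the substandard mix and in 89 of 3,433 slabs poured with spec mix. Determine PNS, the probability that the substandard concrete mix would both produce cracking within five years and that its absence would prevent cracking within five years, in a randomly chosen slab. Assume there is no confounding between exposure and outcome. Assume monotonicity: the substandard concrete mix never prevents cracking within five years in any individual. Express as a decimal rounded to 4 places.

PNS ≈ 0.1035

p₁ = P(outcome | exposed) = 51/394 = 0.12944
p₀ = P(outcome | unexposed) = 89/3433 = 0.025925
Under exogeneity and monotonicity, PNS = p₁ − p₀.
PNS = 0.12944 − 0.025925 = 0.10352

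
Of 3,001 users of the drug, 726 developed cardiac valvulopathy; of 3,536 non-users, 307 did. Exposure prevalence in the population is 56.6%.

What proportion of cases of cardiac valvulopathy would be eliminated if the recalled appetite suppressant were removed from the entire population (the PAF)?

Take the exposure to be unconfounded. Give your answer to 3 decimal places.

PAF ≈ 0.503

p₁ = P(outcome | exposed) = 726/3001 = 0.24192
p₀ = P(outcome | unexposed) = 307/3536 = 0.086821
Overall risk P(Y=1) = π·p₁ + (1−π)·p₀ = 0.566×0.24192 + 0.434×0.086821 = 0.17461.
Under exogeneity, PAF = [P(Y=1) − p₀] / P(Y=1).
PAF = (0.17461 − 0.086821) / 0.17461 ≈ 0.5028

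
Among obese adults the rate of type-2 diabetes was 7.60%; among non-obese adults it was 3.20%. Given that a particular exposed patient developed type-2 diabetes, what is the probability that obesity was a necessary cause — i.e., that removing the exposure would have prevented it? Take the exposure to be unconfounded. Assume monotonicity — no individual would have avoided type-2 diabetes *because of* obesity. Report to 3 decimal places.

PN ≈ 0.579

p₁ = 0.076, p₀ = 0.032.
Under exogeneity and monotonicity, PN = (p₁ − p₀) / p₁.
PN = (0.076 − 0.032) / 0.076 = 0.044 / 0.076 ≈ 0.5789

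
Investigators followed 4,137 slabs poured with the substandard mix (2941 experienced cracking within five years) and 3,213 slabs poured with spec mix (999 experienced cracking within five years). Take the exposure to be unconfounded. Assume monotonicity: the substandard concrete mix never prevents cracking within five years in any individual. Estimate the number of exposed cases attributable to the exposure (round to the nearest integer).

about 1655 cases

p₁ = P(outcome | exposed) = 2941/4137 = 0.7109
p₀ = P(outcome | unexposed) = 999/3213 = 0.31092
PN = (p₁ − p₀)/p₁ = (0.7109 − 0.31092) / 0.7109 ≈ 0.56263.
Attributable cases ≈ PN × (exposed cases) = 0.56263 × 2941 ≈ 1654.71.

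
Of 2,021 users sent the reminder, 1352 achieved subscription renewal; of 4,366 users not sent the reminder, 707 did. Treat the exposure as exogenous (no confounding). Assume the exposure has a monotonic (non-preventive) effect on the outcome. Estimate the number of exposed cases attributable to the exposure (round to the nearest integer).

about 1025 cases

p₁ = P(outcome | exposed) = 1352/2021 = 0.66898
p₀ = P(outcome | unexposed) = 707/4366 = 0.16193
PN = (p₁ − p₀)/p₁ = (0.66898 − 0.16193) / 0.66898 ≈ 0.75794.
Attributable cases ≈ PN × (exposed cases) = 0.75794 × 1352 ≈ 1024.73.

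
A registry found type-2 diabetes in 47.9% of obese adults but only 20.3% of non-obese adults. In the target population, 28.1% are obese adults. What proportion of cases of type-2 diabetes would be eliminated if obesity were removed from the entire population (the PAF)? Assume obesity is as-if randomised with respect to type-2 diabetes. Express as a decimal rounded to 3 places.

p₁ = 0.479, p₀ = 0.203.
Overall risk P(Y=1) = π·p₁ + (1−π)·p₀ = 0.281×0.479 + 0.719×0.203 = 0.28056.
Under exogeneity, PAF = [P(Y=1) − p₀] / P(Y=1).
PAF = (0.28056 − 0.203) / 0.28056 ≈ 0.2764

PAF ≈ 0.276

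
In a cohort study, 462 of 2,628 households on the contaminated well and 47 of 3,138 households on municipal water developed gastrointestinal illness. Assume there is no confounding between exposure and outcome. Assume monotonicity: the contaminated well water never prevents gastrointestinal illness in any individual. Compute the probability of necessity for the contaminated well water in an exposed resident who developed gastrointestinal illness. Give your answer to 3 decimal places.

p₁ = P(outcome | exposed) = 462/2628 = 0.1758
p₀ = P(outcome | unexposed) = 47/3138 = 0.014978
Under exogeneity and monotonicity, PN = (p₁ − p₀) / p₁.
PN = (0.1758 − 0.014978) / 0.1758 = 0.16082 / 0.1758 ≈ 0.9148

PN ≈ 0.915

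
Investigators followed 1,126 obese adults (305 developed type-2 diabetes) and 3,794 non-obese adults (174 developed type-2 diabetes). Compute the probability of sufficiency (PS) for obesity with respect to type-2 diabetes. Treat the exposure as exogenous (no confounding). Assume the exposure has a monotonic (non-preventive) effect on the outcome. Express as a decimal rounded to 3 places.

PS ≈ 0.236

p₁ = P(outcome | exposed) = 305/1126 = 0.27087
p₀ = P(outcome | unexposed) = 174/3794 = 0.045862
Under exogeneity and monotonicity, PS = (p₁ − p₀) / (1 − p₀).
PS = (0.27087 − 0.045862) / (1 − 0.045862) = 0.22501 / 0.95414 ≈ 0.2358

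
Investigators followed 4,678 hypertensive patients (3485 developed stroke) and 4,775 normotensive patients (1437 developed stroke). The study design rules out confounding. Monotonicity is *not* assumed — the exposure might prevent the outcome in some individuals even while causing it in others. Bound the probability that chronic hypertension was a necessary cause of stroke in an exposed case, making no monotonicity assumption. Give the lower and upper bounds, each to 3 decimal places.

p₁ = P(outcome | exposed) = 3485/4678 = 0.74498
p₀ = P(outcome | unexposed) = 1437/4775 = 0.30094
Under exogeneity alone the bounds on PN are max{0,(p₁−p₀)/p₁} ≤ PN ≤ min{1,(1−p₀)/p₁}.
  lower = (p₁ − p₀)/p₁ = 0.44403 / 0.74498 ≈ 0.5960
  upper = min{1, (1 − p₀)/p₁} = 0.69906 / 0.74498 ≈ 0.9384

0.596 ≤ PN ≤ 0.938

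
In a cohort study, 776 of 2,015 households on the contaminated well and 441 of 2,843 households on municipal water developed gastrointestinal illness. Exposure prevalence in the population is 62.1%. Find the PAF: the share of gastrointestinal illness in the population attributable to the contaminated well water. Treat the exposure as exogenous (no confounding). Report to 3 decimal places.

p₁ = P(outcome | exposed) = 776/2015 = 0.38511
p₀ = P(outcome | unexposed) = 441/2843 = 0.15512
Overall risk P(Y=1) = π·p₁ + (1−π)·p₀ = 0.621×0.38511 + 0.379×0.15512 = 0.29794.
Under exogeneity, PAF = [P(Y=1) − p₀] / P(Y=1).
PAF = (0.29794 − 0.15512) / 0.29794 ≈ 0.4794

PAF ≈ 0.479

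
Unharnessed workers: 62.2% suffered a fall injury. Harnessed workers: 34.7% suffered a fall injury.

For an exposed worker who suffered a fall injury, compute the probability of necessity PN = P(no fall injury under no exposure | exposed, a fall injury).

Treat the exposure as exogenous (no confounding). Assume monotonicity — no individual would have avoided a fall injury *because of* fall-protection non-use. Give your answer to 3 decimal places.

p₁ = 0.622, p₀ = 0.347.
Under exogeneity and monotonicity, PN = (p₁ − p₀) / p₁.
PN = (0.622 − 0.347) / 0.622 = 0.275 / 0.622 ≈ 0.4421

PN ≈ 0.442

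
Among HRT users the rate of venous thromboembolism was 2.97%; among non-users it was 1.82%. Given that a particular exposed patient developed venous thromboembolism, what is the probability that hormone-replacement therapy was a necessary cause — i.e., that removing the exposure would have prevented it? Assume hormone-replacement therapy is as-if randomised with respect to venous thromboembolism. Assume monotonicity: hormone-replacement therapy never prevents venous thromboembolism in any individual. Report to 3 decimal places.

p₁ = 0.0297, p₀ = 0.0182.
Under exogeneity and monotonicity, PN = (p₁ − p₀) / p₁.
PN = (0.0297 − 0.0182) / 0.0297 = 0.0115 / 0.0297 ≈ 0.3872

PN ≈ 0.387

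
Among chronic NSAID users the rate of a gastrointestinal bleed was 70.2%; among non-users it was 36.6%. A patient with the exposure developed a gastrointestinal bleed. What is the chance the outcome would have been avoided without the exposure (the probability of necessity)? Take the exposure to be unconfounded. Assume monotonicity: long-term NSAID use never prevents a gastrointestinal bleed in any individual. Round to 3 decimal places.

p₁ = 0.702, p₀ = 0.366.
Under exogeneity and monotonicity, PN = (p₁ − p₀) / p₁.
PN = (0.702 − 0.366) / 0.702 = 0.336 / 0.702 ≈ 0.4786

PN ≈ 0.479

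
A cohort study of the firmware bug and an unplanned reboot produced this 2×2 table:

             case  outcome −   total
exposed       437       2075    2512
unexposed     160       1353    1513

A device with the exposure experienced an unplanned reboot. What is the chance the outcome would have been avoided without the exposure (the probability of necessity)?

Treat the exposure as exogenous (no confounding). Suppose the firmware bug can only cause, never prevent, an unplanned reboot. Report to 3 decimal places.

p₁ = P(outcome | exposed) = 437/2512 = 0.17396
p₀ = P(outcome | unexposed) = 160/1513 = 0.10575
Under exogeneity and monotonicity, PN = (p₁ − p₀)/p₁.
PN = (0.17396 − 0.10575) / 0.17396 ≈ 0.3921

PN ≈ 0.392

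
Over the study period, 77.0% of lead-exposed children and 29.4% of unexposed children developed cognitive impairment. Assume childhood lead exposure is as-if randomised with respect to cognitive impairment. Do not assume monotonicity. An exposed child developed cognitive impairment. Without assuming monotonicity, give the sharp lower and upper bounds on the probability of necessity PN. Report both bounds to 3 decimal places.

p₁ = 0.77, p₀ = 0.294.
Under exogeneity alone the bounds on PN are max{0,(p₁−p₀)/p₁} ≤ PN ≤ min{1,(1−p₀)/p₁}.
  lower = (p₁ − p₀)/p₁ = 0.476 / 0.77 ≈ 0.6182
  upper = min{1, (1 − p₀)/p₁} = 0.706 / 0.77 ≈ 0.9169

0.618 ≤ PN ≤ 0.917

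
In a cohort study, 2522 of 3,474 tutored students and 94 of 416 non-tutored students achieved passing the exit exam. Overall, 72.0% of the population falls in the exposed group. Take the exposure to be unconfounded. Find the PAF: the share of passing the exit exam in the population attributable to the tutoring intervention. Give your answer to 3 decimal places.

p₁ = P(outcome | exposed) = 2522/3474 = 0.72596
p₀ = P(outcome | unexposed) = 94/416 = 0.22596
Overall risk P(Y=1) = π·p₁ + (1−π)·p₀ = 0.72×0.72596 + 0.28×0.22596 = 0.58596.
Under exogeneity, PAF = [P(Y=1) − p₀] / P(Y=1).
PAF = (0.58596 − 0.22596) / 0.58596 ≈ 0.6144

PAF ≈ 0.614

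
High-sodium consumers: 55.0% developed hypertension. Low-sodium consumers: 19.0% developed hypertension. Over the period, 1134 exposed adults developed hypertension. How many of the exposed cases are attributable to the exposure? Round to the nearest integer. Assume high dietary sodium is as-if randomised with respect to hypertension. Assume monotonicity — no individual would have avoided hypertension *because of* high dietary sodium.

about 742 cases

p₁ = 0.55, p₀ = 0.19.
PN = (p₁ − p₀)/p₁ = (0.55 − 0.19) / 0.55 ≈ 0.65455.
Attributable cases ≈ PN × (exposed cases) = 0.65455 × 1134 ≈ 742.25.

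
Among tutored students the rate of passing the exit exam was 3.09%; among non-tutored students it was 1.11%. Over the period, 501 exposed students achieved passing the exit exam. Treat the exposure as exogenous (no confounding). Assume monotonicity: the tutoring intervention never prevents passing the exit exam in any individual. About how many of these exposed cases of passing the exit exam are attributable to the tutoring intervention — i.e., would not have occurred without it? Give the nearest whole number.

about 321 cases

p₁ = 0.0309, p₀ = 0.0111.
PN = (p₁ − p₀)/p₁ = (0.0309 − 0.0111) / 0.0309 ≈ 0.64078.
Attributable cases ≈ PN × (exposed cases) = 0.64078 × 501 ≈ 321.03.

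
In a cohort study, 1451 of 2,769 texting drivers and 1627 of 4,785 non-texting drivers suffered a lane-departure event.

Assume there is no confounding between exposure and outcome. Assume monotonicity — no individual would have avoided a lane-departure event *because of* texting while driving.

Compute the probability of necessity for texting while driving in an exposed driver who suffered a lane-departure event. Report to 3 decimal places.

p₁ = P(outcome | exposed) = 1451/2769 = 0.52402
p₀ = P(outcome | unexposed) = 1627/4785 = 0.34002
Under exogeneity and monotonicity, PN = (p₁ − p₀) / p₁.
PN = (0.52402 − 0.34002) / 0.52402 = 0.18399 / 0.52402 ≈ 0.3511

PN ≈ 0.351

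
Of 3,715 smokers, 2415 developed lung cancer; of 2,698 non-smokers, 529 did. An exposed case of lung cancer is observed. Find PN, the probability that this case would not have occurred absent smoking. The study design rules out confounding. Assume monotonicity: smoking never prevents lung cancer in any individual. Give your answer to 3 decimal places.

PN ≈ 0.698

p₁ = P(outcome | exposed) = 2415/3715 = 0.65007
p₀ = P(outcome | unexposed) = 529/2698 = 0.19607
Under exogeneity and monotonicity, PN = (p₁ − p₀) / p₁.
PN = (0.65007 − 0.19607) / 0.65007 = 0.454 / 0.65007 ≈ 0.6984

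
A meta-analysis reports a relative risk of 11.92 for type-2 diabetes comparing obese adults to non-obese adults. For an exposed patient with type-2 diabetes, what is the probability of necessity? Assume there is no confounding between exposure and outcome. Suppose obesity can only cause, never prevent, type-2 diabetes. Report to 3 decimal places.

Under exogeneity and monotonicity, PN = (RR − 1) / RR = 1 − 1/RR.
PN = (11.92 − 1) / 11.92 = 10.92 / 11.92 ≈ 0.9161

PN ≈ 0.916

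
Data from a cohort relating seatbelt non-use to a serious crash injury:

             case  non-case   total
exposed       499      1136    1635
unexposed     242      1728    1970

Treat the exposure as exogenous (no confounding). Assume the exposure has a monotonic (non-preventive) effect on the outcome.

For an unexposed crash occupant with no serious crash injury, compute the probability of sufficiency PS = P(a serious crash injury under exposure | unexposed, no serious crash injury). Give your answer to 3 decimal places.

PS ≈ 0.208

p₁ = P(outcome | exposed) = 499/1635 = 0.3052
p₀ = P(outcome | unexposed) = 242/1970 = 0.12284
Under exogeneity and monotonicity, PS = (p₁ − p₀)/(1 − p₀).
PS = (0.3052 − 0.12284) / 0.87716 ≈ 0.2079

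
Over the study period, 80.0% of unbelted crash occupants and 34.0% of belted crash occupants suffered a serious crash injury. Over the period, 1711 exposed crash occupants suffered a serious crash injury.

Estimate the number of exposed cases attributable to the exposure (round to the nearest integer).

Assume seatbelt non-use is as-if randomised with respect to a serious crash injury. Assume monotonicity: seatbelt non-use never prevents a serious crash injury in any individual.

about 984 cases

p₁ = 0.8, p₀ = 0.34.
PN = (p₁ − p₀)/p₁ = (0.8 − 0.34) / 0.8 ≈ 0.57500.
Attributable cases ≈ PN × (exposed cases) = 0.57500 × 1711 ≈ 983.82.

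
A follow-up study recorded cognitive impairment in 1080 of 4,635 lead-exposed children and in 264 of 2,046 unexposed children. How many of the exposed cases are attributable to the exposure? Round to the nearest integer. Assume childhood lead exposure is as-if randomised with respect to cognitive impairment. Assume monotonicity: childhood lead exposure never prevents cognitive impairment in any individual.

about 482 cases

p₁ = P(outcome | exposed) = 1080/4635 = 0.23301
p₀ = P(outcome | unexposed) = 264/2046 = 0.12903
PN = (p₁ − p₀)/p₁ = (0.23301 − 0.12903) / 0.23301 ≈ 0.44624.
Attributable cases ≈ PN × (exposed cases) = 0.44624 × 1080 ≈ 481.94.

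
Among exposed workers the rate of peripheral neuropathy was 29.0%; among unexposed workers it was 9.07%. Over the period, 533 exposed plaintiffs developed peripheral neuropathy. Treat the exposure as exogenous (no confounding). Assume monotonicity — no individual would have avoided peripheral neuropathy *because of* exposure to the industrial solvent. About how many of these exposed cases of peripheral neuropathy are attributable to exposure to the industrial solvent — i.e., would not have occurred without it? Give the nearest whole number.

about 366 cases

p₁ = 0.29, p₀ = 0.0907.
PN = (p₁ − p₀)/p₁ = (0.29 − 0.0907) / 0.29 ≈ 0.68724.
Attributable cases ≈ PN × (exposed cases) = 0.68724 × 533 ≈ 366.30.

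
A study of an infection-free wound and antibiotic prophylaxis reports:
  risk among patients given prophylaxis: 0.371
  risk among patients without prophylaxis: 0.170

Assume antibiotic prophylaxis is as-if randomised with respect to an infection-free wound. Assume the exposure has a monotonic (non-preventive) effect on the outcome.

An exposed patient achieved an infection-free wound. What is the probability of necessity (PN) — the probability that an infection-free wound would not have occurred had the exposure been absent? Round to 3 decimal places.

PN ≈ 0.542

Let p₁ = 0.371, p₀ = 0.17.
Under exogeneity and monotonicity, PN = (p₁ − p₀) / p₁.
PN = (0.371 − 0.17) / 0.371 = 0.201 / 0.371 ≈ 0.5418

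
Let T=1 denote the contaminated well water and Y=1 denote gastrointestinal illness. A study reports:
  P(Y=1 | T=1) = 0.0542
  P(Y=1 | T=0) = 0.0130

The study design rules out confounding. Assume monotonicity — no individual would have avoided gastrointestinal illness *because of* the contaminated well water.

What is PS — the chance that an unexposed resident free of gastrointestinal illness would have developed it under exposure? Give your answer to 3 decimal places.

Let p₁ = 0.0542, p₀ = 0.013.
Under exogeneity and monotonicity, PS = (p₁ − p₀) / (1 − p₀).
PS = (0.0542 − 0.013) / (1 − 0.013) = 0.0412 / 0.987 ≈ 0.0417

PS ≈ 0.042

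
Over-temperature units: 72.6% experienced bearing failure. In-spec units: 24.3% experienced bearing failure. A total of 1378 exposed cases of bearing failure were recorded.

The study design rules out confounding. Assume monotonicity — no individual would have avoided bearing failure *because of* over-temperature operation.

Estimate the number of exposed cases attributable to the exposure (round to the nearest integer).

about 917 cases

p₁ = 0.726, p₀ = 0.243.
PN = (p₁ − p₀)/p₁ = (0.726 − 0.243) / 0.726 ≈ 0.66529.
Attributable cases ≈ PN × (exposed cases) = 0.66529 × 1378 ≈ 916.77.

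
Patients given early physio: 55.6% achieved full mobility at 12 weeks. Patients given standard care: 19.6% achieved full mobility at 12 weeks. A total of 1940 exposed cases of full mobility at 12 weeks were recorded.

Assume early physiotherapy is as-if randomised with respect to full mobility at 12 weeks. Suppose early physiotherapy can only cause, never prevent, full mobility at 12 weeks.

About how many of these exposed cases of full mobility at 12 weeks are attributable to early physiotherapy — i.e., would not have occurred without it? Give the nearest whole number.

p₁ = 0.556, p₀ = 0.196.
PN = (p₁ − p₀)/p₁ = (0.556 − 0.196) / 0.556 ≈ 0.64748.
Attributable cases ≈ PN × (exposed cases) = 0.64748 × 1940 ≈ 1256.12.

about 1256 cases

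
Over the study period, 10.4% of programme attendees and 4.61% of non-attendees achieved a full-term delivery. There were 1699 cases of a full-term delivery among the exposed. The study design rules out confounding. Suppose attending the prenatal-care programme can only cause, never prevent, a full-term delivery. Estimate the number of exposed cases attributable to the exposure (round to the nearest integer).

p₁ = 0.104, p₀ = 0.0461.
PN = (p₁ − p₀)/p₁ = (0.104 − 0.0461) / 0.104 ≈ 0.55673.
Attributable cases ≈ PN × (exposed cases) = 0.55673 × 1699 ≈ 945.89.

about 946 cases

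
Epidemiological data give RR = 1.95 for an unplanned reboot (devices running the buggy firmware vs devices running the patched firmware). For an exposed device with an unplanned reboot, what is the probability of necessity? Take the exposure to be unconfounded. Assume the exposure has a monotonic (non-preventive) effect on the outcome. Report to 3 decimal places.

PN ≈ 0.487

Under exogeneity and monotonicity, PN = (RR − 1) / RR = 1 − 1/RR.
PN = (1.95 − 1) / 1.95 = 0.95 / 1.95 ≈ 0.4872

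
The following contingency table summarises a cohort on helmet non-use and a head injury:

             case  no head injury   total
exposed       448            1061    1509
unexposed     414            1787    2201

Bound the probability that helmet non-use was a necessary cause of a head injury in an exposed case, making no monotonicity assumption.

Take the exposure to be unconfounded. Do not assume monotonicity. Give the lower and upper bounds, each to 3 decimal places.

0.366 ≤ PN ≤ 1.000

p₁ = P(outcome | exposed) = 448/1509 = 0.29689
p₀ = P(outcome | unexposed) = 414/2201 = 0.1881
Under exogeneity alone the bounds on PN are max{0,(p₁−p₀)/p₁} ≤ PN ≤ min{1,(1−p₀)/p₁}.
  lower = (p₁ − p₀)/p₁ = 0.10879 / 0.29689 ≈ 0.3664
  upper = min{1, (1 − p₀)/p₁} = 0.8119 / 0.29689 ≈ 2.7347 → capped at 1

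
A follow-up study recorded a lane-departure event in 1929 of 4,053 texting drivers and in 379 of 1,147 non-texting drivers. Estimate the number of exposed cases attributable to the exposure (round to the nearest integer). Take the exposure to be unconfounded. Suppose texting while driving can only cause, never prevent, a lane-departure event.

about 590 cases

p₁ = P(outcome | exposed) = 1929/4053 = 0.47594
p₀ = P(outcome | unexposed) = 379/1147 = 0.33043
PN = (p₁ − p₀)/p₁ = (0.47594 − 0.33043) / 0.47594 ≈ 0.30574.
Attributable cases ≈ PN × (exposed cases) = 0.30574 × 1929 ≈ 589.78.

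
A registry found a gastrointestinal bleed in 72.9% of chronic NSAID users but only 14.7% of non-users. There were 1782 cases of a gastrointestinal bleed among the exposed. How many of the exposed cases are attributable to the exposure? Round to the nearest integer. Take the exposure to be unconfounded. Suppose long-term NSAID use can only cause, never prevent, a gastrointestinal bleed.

about 1423 cases

p₁ = 0.729, p₀ = 0.147.
PN = (p₁ − p₀)/p₁ = (0.729 − 0.147) / 0.729 ≈ 0.79835.
Attributable cases ≈ PN × (exposed cases) = 0.79835 × 1782 ≈ 1422.67.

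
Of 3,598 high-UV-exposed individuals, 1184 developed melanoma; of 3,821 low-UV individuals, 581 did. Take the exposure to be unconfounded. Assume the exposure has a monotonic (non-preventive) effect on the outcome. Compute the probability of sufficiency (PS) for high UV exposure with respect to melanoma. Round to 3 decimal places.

p₁ = P(outcome | exposed) = 1184/3598 = 0.32907
p₀ = P(outcome | unexposed) = 581/3821 = 0.15205
Under exogeneity and monotonicity, PS = (p₁ − p₀) / (1 − p₀).
PS = (0.32907 − 0.15205) / (1 − 0.15205) = 0.17702 / 0.84795 ≈ 0.2088

PS ≈ 0.209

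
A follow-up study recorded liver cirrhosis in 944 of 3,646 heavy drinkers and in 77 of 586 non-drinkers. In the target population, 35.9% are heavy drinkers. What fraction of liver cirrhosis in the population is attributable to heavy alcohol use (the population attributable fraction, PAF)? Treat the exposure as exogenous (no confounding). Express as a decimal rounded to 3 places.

PAF ≈ 0.258

p₁ = P(outcome | exposed) = 944/3646 = 0.25891
p₀ = P(outcome | unexposed) = 77/586 = 0.1314
Overall risk P(Y=1) = π·p₁ + (1−π)·p₀ = 0.359×0.25891 + 0.641×0.1314 = 0.17718.
Under exogeneity, PAF = [P(Y=1) − p₀] / P(Y=1).
PAF = (0.17718 − 0.1314) / 0.17718 ≈ 0.2584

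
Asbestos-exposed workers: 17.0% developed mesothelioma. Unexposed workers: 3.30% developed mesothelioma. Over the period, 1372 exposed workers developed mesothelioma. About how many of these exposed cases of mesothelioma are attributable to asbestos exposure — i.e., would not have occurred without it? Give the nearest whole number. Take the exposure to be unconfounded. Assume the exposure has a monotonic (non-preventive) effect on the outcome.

about 1106 cases

p₁ = 0.17, p₀ = 0.033.
PN = (p₁ − p₀)/p₁ = (0.17 − 0.033) / 0.17 ≈ 0.80588.
Attributable cases ≈ PN × (exposed cases) = 0.80588 × 1372 ≈ 1105.67.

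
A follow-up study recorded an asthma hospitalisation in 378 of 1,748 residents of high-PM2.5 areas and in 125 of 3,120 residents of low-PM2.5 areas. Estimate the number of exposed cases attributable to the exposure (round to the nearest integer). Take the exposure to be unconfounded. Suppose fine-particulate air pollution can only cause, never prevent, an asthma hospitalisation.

p₁ = P(outcome | exposed) = 378/1748 = 0.21625
p₀ = P(outcome | unexposed) = 125/3120 = 0.040064
PN = (p₁ − p₀)/p₁ = (0.21625 − 0.040064) / 0.21625 ≈ 0.81473.
Attributable cases ≈ PN × (exposed cases) = 0.81473 × 378 ≈ 307.97.

about 308 cases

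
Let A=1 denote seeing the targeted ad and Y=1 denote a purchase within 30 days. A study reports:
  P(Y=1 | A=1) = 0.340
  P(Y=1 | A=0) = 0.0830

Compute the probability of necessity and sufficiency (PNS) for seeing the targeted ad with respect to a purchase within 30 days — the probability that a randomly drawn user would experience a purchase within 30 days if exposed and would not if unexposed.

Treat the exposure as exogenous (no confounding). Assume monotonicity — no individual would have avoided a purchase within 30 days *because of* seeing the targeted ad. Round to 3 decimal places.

PNS ≈ 0.257

Let p₁ = 0.34, p₀ = 0.083.
Under exogeneity and monotonicity, PNS = p₁ − p₀.
PNS = 0.34 − 0.083 = 0.257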